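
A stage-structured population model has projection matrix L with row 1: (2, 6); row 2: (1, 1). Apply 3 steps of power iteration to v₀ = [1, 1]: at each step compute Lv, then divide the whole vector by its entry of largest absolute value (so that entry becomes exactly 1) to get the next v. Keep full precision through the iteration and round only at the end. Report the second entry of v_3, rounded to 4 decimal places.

0.3276

Lv0 = (8.00000, 2.00000); divide by 8.00000 → v1 = (1.00000, 0.25000)
Lv1 = (3.50000, 1.25000); divide by 3.50000 → v2 = (1.00000, 0.35714)
Lv2 = (4.14286, 1.35714); divide by 4.14286 → v3 = (1.00000, 0.32759)
Requested entry of v3: 38/116 = 0.3276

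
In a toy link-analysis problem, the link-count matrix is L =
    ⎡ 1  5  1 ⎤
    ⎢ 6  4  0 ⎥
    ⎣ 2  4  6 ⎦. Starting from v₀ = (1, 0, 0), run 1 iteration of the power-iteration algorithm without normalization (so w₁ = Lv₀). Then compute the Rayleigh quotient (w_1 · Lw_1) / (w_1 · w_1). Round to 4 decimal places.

7.0488

w1 = Lv₀ = (1·1 + 5·0 + 1·0; 6·1 + 4·0 + 0·0; 2·1 + 4·0 + 6·0) = (1, 6, 2)
Lw1 = (33, 30, 38)
w1·Lw1 = 1·33 + 6·30 + 2·38 = 289; w1·w1 = 1·1 + 6·6 + 2·2 = 41
λ ≈ 289/41 = 7.0488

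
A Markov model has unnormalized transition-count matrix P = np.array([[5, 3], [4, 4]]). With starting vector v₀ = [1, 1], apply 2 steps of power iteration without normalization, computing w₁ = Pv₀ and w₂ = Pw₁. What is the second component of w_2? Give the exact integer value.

64

w1 = Pv₀ = (5·1 + 3·1; 4·1 + 4·1) = (8, 8)
w2 = Pw1 = (5·8 + 3·8; 4·8 + 4·8) = (64, 64)
The requested component of w2 is 64.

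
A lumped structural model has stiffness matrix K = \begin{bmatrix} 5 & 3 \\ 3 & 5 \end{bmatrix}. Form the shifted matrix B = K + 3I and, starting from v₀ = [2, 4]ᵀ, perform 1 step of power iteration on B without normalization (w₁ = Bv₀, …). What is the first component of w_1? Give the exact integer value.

28

B = K + 3I has rows (8, 3); (3, 8)
w1 = Bv₀ = (8·2 + 3·4; 3·2 + 8·4) = (28, 38)
Requested component of w1: 28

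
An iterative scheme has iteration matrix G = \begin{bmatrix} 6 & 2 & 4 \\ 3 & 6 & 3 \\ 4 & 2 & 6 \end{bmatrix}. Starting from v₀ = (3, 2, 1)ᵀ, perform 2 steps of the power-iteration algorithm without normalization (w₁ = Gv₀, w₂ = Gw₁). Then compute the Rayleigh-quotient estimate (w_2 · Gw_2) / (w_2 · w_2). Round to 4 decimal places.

λ ≈ 11.9987

w1 = Gv₀ = (6·3 + 2·2 + 4·1; 3·3 + 6·2 + 3·1; 4·3 + 2·2 + 6·1) = (26, 24, 22)
w2 = Gw1 = (6·26 + 2·24 + 4·22; 3·26 + 6·24 + 3·22; 4·26 + 2·24 + 6·22) = (292, 288, 284)
Gw2 = (3464, 3456, 3448)
w2·Gw2 = 292·3464 + 288·3456 + 284·3448 = 2986048; w2·w2 = 292·292 + 288·288 + 284·284 = 248864
λ ≈ 2986048/248864 = 11.9987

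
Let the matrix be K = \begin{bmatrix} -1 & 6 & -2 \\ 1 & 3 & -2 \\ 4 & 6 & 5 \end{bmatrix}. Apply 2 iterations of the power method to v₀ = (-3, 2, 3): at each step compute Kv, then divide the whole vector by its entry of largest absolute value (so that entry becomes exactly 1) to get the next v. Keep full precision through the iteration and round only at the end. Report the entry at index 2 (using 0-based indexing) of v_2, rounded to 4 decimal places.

1.0000

Kv0 = (9.00000, -3.00000, 15.00000); divide by 15.00000 → v1 = (0.60000, -0.20000, 1.00000)
Kv1 = (-3.80000, -2.00000, 6.20000); divide by 6.20000 → v2 = (-0.61290, -0.32258, 1.00000)
Requested entry of v2: 93/93 = 1.0000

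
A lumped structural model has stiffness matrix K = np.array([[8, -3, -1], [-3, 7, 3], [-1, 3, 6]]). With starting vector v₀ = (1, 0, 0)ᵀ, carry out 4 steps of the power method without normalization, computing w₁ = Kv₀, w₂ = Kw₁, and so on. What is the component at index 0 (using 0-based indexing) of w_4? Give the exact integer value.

w1 = Kv₀ = (8·1 + (-3)·0 + (-1)·0; (-3)·1 + 7·0 + 3·0; (-1)·1 + 3·0 + 6·0) = (8, -3, -1)
w2 = Kw1 = (8·8 + (-3)·(-3) + (-1)·(-1); (-3)·8 + 7·(-3) + 3·(-1); (-1)·8 + 3·(-3) + 6·(-1)) = (74, -48, -23)
w3 = Kw2 = (759, -627, -356)
w4 = Kw3 = (8309, -7734, -4776)
The requested component of w4 is 8309.

8309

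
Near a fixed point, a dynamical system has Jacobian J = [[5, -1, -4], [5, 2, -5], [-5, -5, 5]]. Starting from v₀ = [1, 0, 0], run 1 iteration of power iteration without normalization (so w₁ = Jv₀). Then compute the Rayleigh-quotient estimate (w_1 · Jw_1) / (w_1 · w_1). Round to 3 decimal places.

11.667

w1 = Jv₀ = (5·1 + (-1)·0 + (-4)·0; 5·1 + 2·0 + (-5)·0; (-5)·1 + (-5)·0 + 5·0) = (5, 5, -5)
Jw1 = (40, 60, -75)
w1·Jw1 = 5·40 + 5·60 + (-5)·(-75) = 875; w1·w1 = 5·5 + 5·5 + (-5)·(-5) = 75
λ ≈ 875/75 = 11.667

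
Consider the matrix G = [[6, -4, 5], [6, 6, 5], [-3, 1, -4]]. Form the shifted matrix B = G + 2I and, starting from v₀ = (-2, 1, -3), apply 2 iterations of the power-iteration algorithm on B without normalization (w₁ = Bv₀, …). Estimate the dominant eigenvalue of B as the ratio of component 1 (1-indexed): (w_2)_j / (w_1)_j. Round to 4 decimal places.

B = G + 2I has rows (8, -4, 5); (6, 8, 5); (-3, 1, -2)
w1 = Bv₀ = (-35, -19, 13)
w2 = Bw1 = (-139, -297, 60)
Ratio: -139/-35 = 3.9714

μ ≈ 3.9714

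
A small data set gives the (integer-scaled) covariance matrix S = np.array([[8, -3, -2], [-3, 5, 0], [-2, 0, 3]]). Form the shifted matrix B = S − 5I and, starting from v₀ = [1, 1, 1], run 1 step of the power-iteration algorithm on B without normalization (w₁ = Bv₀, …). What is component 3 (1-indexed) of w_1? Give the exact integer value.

B = S − 5I has rows (3, -3, -2); (-3, 0, 0); (-2, 0, -2)
w1 = Bv₀ = (-2, -3, -4)
Requested component of w1: -4

-4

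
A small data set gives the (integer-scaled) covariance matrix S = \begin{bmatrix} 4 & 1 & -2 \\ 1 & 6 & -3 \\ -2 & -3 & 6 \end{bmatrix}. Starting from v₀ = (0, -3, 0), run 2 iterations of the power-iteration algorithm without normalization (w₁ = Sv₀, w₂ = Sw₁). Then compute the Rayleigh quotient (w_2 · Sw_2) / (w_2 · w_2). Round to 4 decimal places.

w1 = Sv₀ = (-3, -18, 9)
w2 = Sw1 = (-48, -138, 114)
Sw2 = (-558, -1218, 1194)
w2·Sw2 = (-48)·(-558) + (-138)·(-1218) + 114·1194 = 330984; w2·w2 = (-48)·(-48) + (-138)·(-138) + 114·114 = 34344
λ ≈ 330984/34344 = 9.6373

9.6373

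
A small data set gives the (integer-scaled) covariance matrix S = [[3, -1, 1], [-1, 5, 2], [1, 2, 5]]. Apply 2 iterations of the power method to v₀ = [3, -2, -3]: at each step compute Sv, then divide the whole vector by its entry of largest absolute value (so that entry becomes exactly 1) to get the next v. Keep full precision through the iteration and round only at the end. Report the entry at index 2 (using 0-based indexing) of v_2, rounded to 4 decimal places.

0.8148

Sv0 = (8.00000, -19.00000, -16.00000); divide by -19.00000 → v1 = (-0.42105, 1.00000, 0.84211)
Sv1 = (-1.42105, 7.10526, 5.78947); divide by 7.10526 → v2 = (-0.20000, 1.00000, 0.81481)
Requested entry of v2: -110/-135 = 0.8148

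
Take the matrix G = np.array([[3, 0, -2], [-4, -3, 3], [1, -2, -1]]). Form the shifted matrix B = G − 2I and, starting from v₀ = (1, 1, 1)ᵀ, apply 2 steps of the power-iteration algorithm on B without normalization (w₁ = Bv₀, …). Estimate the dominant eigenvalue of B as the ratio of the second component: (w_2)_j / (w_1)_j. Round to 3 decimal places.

B = G − 2I has rows (1, 0, -2); (-4, -5, 3); (1, -2, -3)
w1 = Bv₀ = (1·1 + 0·1 + (-2)·1; (-4)·1 + (-5)·1 + 3·1; 1·1 + (-2)·1 + (-3)·1) = (-1, -6, -4)
w2 = Bw1 = (1·(-1) + 0·(-6) + (-2)·(-4); (-4)·(-1) + (-5)·(-6) + 3·(-4); 1·(-1) + (-2)·(-6) + (-3)·(-4)) = (7, 22, 23)
Ratio: 22/-6 = -3.667

-3.667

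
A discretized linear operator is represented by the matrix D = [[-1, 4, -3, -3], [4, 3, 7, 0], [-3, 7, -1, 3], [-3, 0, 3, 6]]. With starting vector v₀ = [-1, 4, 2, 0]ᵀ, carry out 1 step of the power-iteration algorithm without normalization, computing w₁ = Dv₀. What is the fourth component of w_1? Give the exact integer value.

w1 = Dv₀ = ((-1)·(-1) + 4·4 + (-3)·2 + (-3)·0; 4·(-1) + 3·4 + 7·2 + 0·0; (-3)·(-1) + 7·4 + (-1)·2 + 3·0; (-3)·(-1) + 0·4 + 3·2 + 6·0) = (11, 22, 29, 9)
The requested component of w1 is 9.

9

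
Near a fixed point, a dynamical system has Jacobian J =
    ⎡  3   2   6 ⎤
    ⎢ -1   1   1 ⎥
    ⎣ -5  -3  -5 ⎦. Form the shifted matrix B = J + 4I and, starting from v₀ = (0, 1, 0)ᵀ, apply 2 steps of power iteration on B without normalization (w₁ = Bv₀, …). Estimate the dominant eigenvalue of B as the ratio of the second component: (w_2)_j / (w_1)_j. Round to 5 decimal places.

B = J + 4I has rows (7, 2, 6); (-1, 5, 1); (-5, -3, -1)
w1 = Bv₀ = (2, 5, -3)
w2 = Bw1 = (6, 20, -22)
Ratio: 20/5 = 4.00000

4.00000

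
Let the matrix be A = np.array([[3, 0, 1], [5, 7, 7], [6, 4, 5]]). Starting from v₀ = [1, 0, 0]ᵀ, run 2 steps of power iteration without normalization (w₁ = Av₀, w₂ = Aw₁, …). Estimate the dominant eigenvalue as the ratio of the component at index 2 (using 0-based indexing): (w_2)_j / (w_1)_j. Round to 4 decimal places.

w1 = Av₀ = (3, 5, 6)
w2 = Aw1 = (15, 92, 68)
Ratio at component: 68 / 6 = 11.3333

11.3333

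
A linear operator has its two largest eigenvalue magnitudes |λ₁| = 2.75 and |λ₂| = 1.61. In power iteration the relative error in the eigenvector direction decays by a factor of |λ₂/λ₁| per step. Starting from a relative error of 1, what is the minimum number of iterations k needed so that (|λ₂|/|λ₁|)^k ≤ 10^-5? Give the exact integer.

|λ₂/λ₁| = 1.61/2.75 = 0.58545
Need k ≥ ln(10^-5) / ln(0.58545) = -11.5129 / -0.5354 ≈ 21.505
Smallest integer k satisfying the bound: 22

22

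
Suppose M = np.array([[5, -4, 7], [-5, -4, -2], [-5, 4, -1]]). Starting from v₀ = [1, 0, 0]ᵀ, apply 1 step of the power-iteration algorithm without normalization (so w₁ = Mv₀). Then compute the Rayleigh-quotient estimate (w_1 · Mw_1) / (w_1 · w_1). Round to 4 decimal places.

λ ≈ 3.0000

w1 = Mv₀ = (5, -5, -5)
Mw1 = (10, 5, -40)
w1·Mw1 = 5·10 + (-5)·5 + (-5)·(-40) = 225; w1·w1 = 5·5 + (-5)·(-5) + (-5)·(-5) = 75
λ ≈ 225/75 = 3.0000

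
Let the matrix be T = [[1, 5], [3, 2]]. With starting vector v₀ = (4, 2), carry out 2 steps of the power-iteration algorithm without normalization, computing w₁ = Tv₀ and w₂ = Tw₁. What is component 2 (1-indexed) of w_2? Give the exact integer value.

w1 = Tv₀ = (14, 16)
w2 = Tw1 = (94, 74)
The requested component of w2 is 74.

74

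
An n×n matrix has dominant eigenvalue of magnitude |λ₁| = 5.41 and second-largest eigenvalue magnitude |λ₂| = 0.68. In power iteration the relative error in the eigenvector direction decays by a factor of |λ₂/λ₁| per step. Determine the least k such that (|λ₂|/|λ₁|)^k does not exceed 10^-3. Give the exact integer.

|λ₂/λ₁| = 0.68/5.41 = 0.12569
Need k ≥ ln(10^-3) / ln(0.12569) = -6.9078 / -2.0739 ≈ 3.331
Smallest integer k satisfying the bound: 4

4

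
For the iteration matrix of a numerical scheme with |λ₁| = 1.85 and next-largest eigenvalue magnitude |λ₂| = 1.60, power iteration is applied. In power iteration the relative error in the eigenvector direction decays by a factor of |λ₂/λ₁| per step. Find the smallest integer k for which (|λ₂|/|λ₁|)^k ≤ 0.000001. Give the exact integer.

96

|λ₂/λ₁| = 1.60/1.85 = 0.86486
Need k ≥ ln(0.000001) / ln(0.86486) = -13.8155 / -0.1452 ≈ 95.160
Smallest integer k satisfying the bound: 96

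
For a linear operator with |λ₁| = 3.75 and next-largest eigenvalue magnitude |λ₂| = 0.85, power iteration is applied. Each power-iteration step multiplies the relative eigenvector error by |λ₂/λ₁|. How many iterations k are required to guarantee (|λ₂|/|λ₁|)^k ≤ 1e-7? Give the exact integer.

11

|λ₂/λ₁| = 0.85/3.75 = 0.22667
Need k ≥ ln(1e-7) / ln(0.22667) = -16.1181 / -1.4843 ≈ 10.859
Smallest integer k satisfying the bound: 11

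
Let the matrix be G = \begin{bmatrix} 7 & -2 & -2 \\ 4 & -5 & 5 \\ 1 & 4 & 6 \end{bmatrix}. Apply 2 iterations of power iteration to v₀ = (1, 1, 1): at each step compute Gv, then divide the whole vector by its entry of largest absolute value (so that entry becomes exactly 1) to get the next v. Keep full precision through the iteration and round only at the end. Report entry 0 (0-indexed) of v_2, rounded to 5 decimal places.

-0.10588

Gv0 = (3.000000, 4.000000, 11.000000); divide by 11.000000 → v1 = (0.272727, 0.363636, 1.000000)
Gv1 = (-0.818182, 4.272727, 7.727273); divide by 7.727273 → v2 = (-0.105882, 0.552941, 1.000000)
Requested entry of v2: -9/85 = -0.10588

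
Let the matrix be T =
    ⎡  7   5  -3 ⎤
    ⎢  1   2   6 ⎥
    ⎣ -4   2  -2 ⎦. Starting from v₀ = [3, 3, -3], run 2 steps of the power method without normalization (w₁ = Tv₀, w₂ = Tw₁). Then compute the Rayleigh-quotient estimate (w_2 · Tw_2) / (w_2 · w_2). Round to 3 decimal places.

λ ≈ 7.166

w1 = Tv₀ = (7·3 + 5·3 + (-3)·(-3); 1·3 + 2·3 + 6·(-3); (-4)·3 + 2·3 + (-2)·(-3)) = (45, -9, 0)
w2 = Tw1 = (7·45 + 5·(-9) + (-3)·0; 1·45 + 2·(-9) + 6·0; (-4)·45 + 2·(-9) + (-2)·0) = (270, 27, -198)
Tw2 = (2619, -864, -630)
w2·Tw2 = 270·2619 + 27·(-864) + (-198)·(-630) = 808542; w2·w2 = 270·270 + 27·27 + (-198)·(-198) = 112833
λ ≈ 808542/112833 = 7.166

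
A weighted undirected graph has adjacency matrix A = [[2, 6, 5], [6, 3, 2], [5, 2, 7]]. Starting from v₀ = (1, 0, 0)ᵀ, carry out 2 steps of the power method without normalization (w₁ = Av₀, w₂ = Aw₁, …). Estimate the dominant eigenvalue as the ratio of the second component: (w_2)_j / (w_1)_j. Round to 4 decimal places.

w1 = Av₀ = (2·1 + 6·0 + 5·0; 6·1 + 3·0 + 2·0; 5·1 + 2·0 + 7·0) = (2, 6, 5)
w2 = Aw1 = (2·2 + 6·6 + 5·5; 6·2 + 3·6 + 2·5; 5·2 + 2·6 + 7·5) = (65, 40, 57)
Ratio at component: 40 / 6 = 6.6667

6.6667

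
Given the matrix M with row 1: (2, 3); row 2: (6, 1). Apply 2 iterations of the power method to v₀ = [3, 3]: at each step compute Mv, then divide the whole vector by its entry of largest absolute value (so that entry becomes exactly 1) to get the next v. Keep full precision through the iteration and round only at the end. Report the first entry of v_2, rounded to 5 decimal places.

0.83784

Mv0 = (15.000000, 21.000000); divide by 21.000000 → v1 = (0.714286, 1.000000)
Mv1 = (4.428571, 5.285714); divide by 5.285714 → v2 = (0.837838, 1.000000)
Requested entry of v2: 93/111 = 0.83784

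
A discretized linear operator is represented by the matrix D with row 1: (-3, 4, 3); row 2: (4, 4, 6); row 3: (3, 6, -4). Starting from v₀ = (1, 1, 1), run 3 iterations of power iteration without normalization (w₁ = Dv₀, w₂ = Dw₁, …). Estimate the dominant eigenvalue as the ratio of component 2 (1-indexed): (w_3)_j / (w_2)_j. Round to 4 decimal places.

λ ≈ 10.7843

w1 = Dv₀ = ((-3)·1 + 4·1 + 3·1; 4·1 + 4·1 + 6·1; 3·1 + 6·1 + (-4)·1) = (4, 14, 5)
w2 = Dw1 = ((-3)·4 + 4·14 + 3·5; 4·4 + 4·14 + 6·5; 3·4 + 6·14 + (-4)·5) = (59, 102, 76)
w3 = Dw2 = (459, 1100, 485)
Ratio at component: 1100 / 102 = 10.7843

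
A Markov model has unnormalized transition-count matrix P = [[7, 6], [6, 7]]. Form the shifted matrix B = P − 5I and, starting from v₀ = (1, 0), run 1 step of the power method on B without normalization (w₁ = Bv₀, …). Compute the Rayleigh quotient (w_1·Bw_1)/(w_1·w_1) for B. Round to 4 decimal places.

B = P − 5I has rows (2, 6); (6, 2)
w1 = Bv₀ = (2·1 + 6·0; 6·1 + 2·0) = (2, 6)
Bw1 = (40, 24)
w1·Bw1 = 224; w1·w1 = 40; μ ≈ 224/40 = 5.6000

5.6000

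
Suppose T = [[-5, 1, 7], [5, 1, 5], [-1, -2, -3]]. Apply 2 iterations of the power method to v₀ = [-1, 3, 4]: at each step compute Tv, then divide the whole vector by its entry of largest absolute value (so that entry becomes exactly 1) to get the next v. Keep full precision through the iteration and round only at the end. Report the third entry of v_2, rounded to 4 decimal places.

0.0747

Tv0 = (36.00000, 18.00000, -17.00000); divide by 36.00000 → v1 = (1.00000, 0.50000, -0.47222)
Tv1 = (-7.80556, 3.13889, -0.58333); divide by -7.80556 → v2 = (1.00000, -0.40214, 0.07473)
Requested entry of v2: -21/-281 = 0.0747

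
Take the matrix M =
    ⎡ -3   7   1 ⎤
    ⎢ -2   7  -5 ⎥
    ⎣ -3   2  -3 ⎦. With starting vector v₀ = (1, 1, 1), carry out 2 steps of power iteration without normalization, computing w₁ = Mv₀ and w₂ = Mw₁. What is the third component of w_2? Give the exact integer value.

w1 = Mv₀ = ((-3)·1 + 7·1 + 1·1; (-2)·1 + 7·1 + (-5)·1; (-3)·1 + 2·1 + (-3)·1) = (5, 0, -4)
w2 = Mw1 = ((-3)·5 + 7·0 + 1·(-4); (-2)·5 + 7·0 + (-5)·(-4); (-3)·5 + 2·0 + (-3)·(-4)) = (-19, 10, -3)
The requested component of w2 is -3.

-3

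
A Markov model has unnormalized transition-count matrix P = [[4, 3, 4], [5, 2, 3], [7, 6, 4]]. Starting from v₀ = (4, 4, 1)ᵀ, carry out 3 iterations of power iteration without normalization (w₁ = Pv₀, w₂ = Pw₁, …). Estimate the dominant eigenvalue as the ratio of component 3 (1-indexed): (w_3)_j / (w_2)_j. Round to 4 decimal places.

w1 = Pv₀ = (32, 31, 56)
w2 = Pw1 = (445, 390, 634)
w3 = Pw2 = (5486, 4907, 7991)
Ratio at component: 7991 / 634 = 12.6041

12.6041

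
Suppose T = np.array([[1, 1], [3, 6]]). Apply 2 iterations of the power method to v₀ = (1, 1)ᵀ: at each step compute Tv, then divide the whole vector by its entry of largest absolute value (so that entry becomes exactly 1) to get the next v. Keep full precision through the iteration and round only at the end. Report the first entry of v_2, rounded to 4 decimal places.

0.1833

Tv0 = (2.00000, 9.00000); divide by 9.00000 → v1 = (0.22222, 1.00000)
Tv1 = (1.22222, 6.66667); divide by 6.66667 → v2 = (0.18333, 1.00000)
Requested entry of v2: 11/60 = 0.1833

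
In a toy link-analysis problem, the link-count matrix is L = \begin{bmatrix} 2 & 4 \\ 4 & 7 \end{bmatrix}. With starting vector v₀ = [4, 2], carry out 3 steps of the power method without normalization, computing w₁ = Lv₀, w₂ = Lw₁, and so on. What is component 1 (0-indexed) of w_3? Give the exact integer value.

2526

w1 = Lv₀ = (16, 30)
w2 = Lw1 = (152, 274)
w3 = Lw2 = (1400, 2526)
The requested component of w3 is 2526.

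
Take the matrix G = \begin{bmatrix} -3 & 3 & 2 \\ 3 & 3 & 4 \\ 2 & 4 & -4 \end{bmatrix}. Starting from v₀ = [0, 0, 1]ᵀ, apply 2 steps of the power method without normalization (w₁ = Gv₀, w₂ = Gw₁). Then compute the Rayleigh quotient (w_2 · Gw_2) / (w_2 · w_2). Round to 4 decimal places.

w1 = Gv₀ = (2, 4, -4)
w2 = Gw1 = (-2, 2, 36)
Gw2 = (84, 144, -140)
w2·Gw2 = (-2)·84 + 2·144 + 36·(-140) = -4920; w2·w2 = (-2)·(-2) + 2·2 + 36·36 = 1304
λ ≈ -4920/1304 = -3.7730

λ ≈ -3.7730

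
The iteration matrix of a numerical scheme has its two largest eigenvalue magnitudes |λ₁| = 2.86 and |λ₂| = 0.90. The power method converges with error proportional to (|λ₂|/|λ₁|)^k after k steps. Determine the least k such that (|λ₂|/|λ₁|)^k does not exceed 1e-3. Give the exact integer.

|λ₂/λ₁| = 0.90/2.86 = 0.31469
Need k ≥ ln(1e-3) / ln(0.31469) = -6.9078 / -1.1562 ≈ 5.975
Smallest integer k satisfying the bound: 6

6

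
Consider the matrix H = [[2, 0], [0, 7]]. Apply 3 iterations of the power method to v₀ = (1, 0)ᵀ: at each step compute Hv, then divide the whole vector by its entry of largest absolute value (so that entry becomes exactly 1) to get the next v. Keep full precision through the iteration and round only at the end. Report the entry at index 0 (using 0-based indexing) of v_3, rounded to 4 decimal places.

1.0000

Hv0 = (2.00000, 0.00000); divide by 2.00000 → v1 = (1.00000, 0.00000)
Hv1 = (2.00000, 0.00000); divide by 2.00000 → v2 = (1.00000, 0.00000)
Hv2 = (2.00000, 0.00000); divide by 2.00000 → v3 = (1.00000, 0.00000)
Requested entry of v3: 8/8 = 1.0000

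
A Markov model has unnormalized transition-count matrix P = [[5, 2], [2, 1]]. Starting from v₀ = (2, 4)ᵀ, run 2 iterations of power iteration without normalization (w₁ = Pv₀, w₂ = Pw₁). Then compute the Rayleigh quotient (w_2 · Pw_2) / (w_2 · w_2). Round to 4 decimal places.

w1 = Pv₀ = (5·2 + 2·4; 2·2 + 1·4) = (18, 8)
w2 = Pw1 = (5·18 + 2·8; 2·18 + 1·8) = (106, 44)
Pw2 = (618, 256)
w2·Pw2 = 106·618 + 44·256 = 76772; w2·w2 = 106·106 + 44·44 = 13172
λ ≈ 76772/13172 = 5.8284

λ ≈ 5.8284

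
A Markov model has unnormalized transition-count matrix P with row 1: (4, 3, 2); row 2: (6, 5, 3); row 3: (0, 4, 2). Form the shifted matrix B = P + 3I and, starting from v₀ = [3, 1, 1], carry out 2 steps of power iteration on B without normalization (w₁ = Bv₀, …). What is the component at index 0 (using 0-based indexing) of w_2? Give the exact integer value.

B = P + 3I has rows (7, 3, 2); (6, 8, 3); (0, 4, 5)
w1 = Bv₀ = (7·3 + 3·1 + 2·1; 6·3 + 8·1 + 3·1; 0·3 + 4·1 + 5·1) = (26, 29, 9)
w2 = Bw1 = (7·26 + 3·29 + 2·9; 6·26 + 8·29 + 3·9; 0·26 + 4·29 + 5·9) = (287, 415, 161)
Requested component of w2: 287

287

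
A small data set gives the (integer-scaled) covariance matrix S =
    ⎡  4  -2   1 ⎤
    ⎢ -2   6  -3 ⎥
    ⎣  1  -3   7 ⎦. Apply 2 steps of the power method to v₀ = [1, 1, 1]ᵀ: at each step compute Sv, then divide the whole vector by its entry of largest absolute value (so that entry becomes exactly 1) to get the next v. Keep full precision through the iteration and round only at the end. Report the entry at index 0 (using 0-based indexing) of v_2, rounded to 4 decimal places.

Sv0 = (3.00000, 1.00000, 5.00000); divide by 5.00000 → v1 = (0.60000, 0.20000, 1.00000)
Sv1 = (3.00000, -3.00000, 7.00000); divide by 7.00000 → v2 = (0.42857, -0.42857, 1.00000)
Requested entry of v2: 15/35 = 0.4286

0.4286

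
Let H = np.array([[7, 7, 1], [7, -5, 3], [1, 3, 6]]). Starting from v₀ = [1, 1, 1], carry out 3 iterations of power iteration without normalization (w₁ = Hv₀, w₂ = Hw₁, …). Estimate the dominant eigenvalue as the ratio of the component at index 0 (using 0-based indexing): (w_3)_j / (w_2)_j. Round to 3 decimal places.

λ ≈ 12.733

w1 = Hv₀ = (15, 5, 10)
w2 = Hw1 = (150, 110, 90)
w3 = Hw2 = (1910, 770, 1020)
Ratio at component: 1910 / 150 = 12.733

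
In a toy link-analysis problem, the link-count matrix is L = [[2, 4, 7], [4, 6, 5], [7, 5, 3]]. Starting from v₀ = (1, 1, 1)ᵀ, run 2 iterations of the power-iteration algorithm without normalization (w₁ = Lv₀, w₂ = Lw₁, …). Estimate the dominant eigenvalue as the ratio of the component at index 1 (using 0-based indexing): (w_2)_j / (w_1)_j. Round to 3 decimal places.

w1 = Lv₀ = (2·1 + 4·1 + 7·1; 4·1 + 6·1 + 5·1; 7·1 + 5·1 + 3·1) = (13, 15, 15)
w2 = Lw1 = (2·13 + 4·15 + 7·15; 4·13 + 6·15 + 5·15; 7·13 + 5·15 + 3·15) = (191, 217, 211)
Ratio at component: 217 / 15 = 14.467

λ ≈ 14.467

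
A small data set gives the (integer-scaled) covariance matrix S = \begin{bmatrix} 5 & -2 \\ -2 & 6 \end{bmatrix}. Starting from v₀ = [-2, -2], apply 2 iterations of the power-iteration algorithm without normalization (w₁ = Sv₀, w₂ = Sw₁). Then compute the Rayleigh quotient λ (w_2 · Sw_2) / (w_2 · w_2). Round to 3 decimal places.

4.517

w1 = Sv₀ = (5·(-2) + (-2)·(-2); (-2)·(-2) + 6·(-2)) = (-6, -8)
w2 = Sw1 = (5·(-6) + (-2)·(-8); (-2)·(-6) + 6·(-8)) = (-14, -36)
Sw2 = (2, -188)
w2·Sw2 = (-14)·2 + (-36)·(-188) = 6740; w2·w2 = (-14)·(-14) + (-36)·(-36) = 1492
λ ≈ 6740/1492 = 4.517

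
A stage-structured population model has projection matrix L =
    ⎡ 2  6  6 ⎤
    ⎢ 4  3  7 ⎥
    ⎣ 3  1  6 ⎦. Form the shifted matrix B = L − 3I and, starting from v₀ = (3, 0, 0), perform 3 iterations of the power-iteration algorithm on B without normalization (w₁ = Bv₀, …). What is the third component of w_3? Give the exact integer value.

B = L − 3I has rows (-1, 6, 6); (4, 0, 7); (3, 1, 3)
w1 = Bv₀ = (-3, 12, 9)
w2 = Bw1 = (129, 51, 30)
w3 = Bw2 = (357, 726, 528)
Requested component of w3: 528

528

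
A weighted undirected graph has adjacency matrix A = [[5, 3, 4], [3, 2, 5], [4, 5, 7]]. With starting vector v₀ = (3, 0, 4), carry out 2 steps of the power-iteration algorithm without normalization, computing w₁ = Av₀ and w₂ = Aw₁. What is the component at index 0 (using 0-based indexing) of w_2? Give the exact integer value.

w1 = Av₀ = (31, 29, 40)
w2 = Aw1 = (402, 351, 549)
The requested component of w2 is 402.

402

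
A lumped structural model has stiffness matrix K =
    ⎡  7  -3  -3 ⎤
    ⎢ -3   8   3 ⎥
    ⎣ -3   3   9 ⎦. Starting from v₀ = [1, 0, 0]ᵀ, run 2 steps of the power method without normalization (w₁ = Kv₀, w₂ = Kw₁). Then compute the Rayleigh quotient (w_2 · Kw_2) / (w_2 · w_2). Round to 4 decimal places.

13.8053

w1 = Kv₀ = (7·1 + (-3)·0 + (-3)·0; (-3)·1 + 8·0 + 3·0; (-3)·1 + 3·0 + 9·0) = (7, -3, -3)
w2 = Kw1 = (7·7 + (-3)·(-3) + (-3)·(-3); (-3)·7 + 8·(-3) + 3·(-3); (-3)·7 + 3·(-3) + 9·(-3)) = (67, -54, -57)
Kw2 = (802, -804, -876)
w2·Kw2 = 67·802 + (-54)·(-804) + (-57)·(-876) = 147082; w2·w2 = 67·67 + (-54)·(-54) + (-57)·(-57) = 10654
λ ≈ 147082/10654 = 13.8053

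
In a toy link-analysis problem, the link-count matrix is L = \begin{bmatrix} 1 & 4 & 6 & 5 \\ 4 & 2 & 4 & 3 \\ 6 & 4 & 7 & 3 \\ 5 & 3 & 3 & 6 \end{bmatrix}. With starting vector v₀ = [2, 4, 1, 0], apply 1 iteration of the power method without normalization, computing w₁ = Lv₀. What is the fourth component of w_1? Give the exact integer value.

25

w1 = Lv₀ = (24, 20, 35, 25)
The requested component of w1 is 25.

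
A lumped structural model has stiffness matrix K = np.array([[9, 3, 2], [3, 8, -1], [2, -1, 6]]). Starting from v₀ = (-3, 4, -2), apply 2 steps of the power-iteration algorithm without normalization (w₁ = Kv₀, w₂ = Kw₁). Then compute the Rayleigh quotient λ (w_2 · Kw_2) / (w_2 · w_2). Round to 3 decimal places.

λ ≈ 7.747

w1 = Kv₀ = (9·(-3) + 3·4 + 2·(-2); 3·(-3) + 8·4 + (-1)·(-2); 2·(-3) + (-1)·4 + 6·(-2)) = (-19, 25, -22)
w2 = Kw1 = (9·(-19) + 3·25 + 2·(-22); 3·(-19) + 8·25 + (-1)·(-22); 2·(-19) + (-1)·25 + 6·(-22)) = (-140, 165, -195)
Kw2 = (-1155, 1095, -1615)
w2·Kw2 = (-140)·(-1155) + 165·1095 + (-195)·(-1615) = 657300; w2·w2 = (-140)·(-140) + 165·165 + (-195)·(-195) = 84850
λ ≈ 657300/84850 = 7.747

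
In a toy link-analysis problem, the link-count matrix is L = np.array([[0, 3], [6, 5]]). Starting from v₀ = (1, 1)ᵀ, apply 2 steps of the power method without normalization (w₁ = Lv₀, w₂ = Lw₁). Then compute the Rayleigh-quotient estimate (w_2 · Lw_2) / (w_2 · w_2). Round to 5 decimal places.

w1 = Lv₀ = (0·1 + 3·1; 6·1 + 5·1) = (3, 11)
w2 = Lw1 = (0·3 + 3·11; 6·3 + 5·11) = (33, 73)
Lw2 = (219, 563)
w2·Lw2 = 33·219 + 73·563 = 48326; w2·w2 = 33·33 + 73·73 = 6418
λ ≈ 48326/6418 = 7.52976

7.52976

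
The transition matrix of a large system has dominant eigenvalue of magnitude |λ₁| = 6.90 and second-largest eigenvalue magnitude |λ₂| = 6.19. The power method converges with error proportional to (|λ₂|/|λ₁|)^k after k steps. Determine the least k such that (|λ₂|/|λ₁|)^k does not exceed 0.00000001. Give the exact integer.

|λ₂/λ₁| = 6.19/6.90 = 0.89710
Need k ≥ ln(0.00000001) / ln(0.89710) = -18.4207 / -0.1086 ≈ 169.641
Smallest integer k satisfying the bound: 170

170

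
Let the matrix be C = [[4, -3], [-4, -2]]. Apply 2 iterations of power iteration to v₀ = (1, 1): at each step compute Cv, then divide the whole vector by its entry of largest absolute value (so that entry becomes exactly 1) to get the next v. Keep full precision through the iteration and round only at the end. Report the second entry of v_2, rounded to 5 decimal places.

0.36364

Cv0 = (1.000000, -6.000000); divide by -6.000000 → v1 = (-0.166667, 1.000000)
Cv1 = (-3.666667, -1.333333); divide by -3.666667 → v2 = (1.000000, 0.363636)
Requested entry of v2: 8/22 = 0.36364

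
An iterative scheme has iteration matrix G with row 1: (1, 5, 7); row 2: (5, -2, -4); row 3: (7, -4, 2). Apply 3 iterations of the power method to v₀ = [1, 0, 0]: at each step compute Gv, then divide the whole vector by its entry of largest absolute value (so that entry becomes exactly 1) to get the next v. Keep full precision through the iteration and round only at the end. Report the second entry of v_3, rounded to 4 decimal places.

0.6631

Gv0 = (1.00000, 5.00000, 7.00000); divide by 7.00000 → v1 = (0.14286, 0.71429, 1.00000)
Gv1 = (10.71429, -4.71429, 0.14286); divide by 10.71429 → v2 = (1.00000, -0.44000, 0.01333)
Gv2 = (-1.10667, 5.82667, 8.78667); divide by 8.78667 → v3 = (-0.12595, 0.66313, 1.00000)
Requested entry of v3: 437/659 = 0.6631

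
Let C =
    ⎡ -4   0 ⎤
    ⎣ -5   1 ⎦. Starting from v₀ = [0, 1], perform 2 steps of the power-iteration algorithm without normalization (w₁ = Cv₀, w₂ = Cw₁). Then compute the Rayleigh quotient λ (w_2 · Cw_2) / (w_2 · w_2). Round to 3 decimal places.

w1 = Cv₀ = (0, 1)
w2 = Cw1 = (0, 1)
Cw2 = (0, 1)
w2·Cw2 = 0·0 + 1·1 = 1; w2·w2 = 0·0 + 1·1 = 1
λ ≈ 1/1 = 1.000

λ ≈ 1.000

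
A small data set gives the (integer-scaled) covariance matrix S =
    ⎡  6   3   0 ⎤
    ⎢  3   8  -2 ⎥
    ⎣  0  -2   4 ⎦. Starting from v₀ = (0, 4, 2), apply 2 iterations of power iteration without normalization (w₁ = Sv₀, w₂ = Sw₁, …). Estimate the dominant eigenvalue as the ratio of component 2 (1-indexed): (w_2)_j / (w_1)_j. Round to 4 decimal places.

λ ≈ 9.2857

w1 = Sv₀ = (6·0 + 3·4 + 0·2; 3·0 + 8·4 + (-2)·2; 0·0 + (-2)·4 + 4·2) = (12, 28, 0)
w2 = Sw1 = (6·12 + 3·28 + 0·0; 3·12 + 8·28 + (-2)·0; 0·12 + (-2)·28 + 4·0) = (156, 260, -56)
Ratio at component: 260 / 28 = 9.2857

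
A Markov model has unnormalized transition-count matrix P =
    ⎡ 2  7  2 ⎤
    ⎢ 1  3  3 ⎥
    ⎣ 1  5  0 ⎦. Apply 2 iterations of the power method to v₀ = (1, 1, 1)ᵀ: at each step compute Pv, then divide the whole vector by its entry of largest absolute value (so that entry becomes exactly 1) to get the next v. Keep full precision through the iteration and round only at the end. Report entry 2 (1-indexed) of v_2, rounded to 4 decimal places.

0.6024

Pv0 = (11.00000, 7.00000, 6.00000); divide by 11.00000 → v1 = (1.00000, 0.63636, 0.54545)
Pv1 = (7.54545, 4.54545, 4.18182); divide by 7.54545 → v2 = (1.00000, 0.60241, 0.55422)
Requested entry of v2: 50/83 = 0.6024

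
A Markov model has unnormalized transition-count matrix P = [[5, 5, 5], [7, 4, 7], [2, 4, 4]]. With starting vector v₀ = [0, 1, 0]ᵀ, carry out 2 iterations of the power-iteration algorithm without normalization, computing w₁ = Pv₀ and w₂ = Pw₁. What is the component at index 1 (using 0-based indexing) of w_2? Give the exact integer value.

w1 = Pv₀ = (5, 4, 4)
w2 = Pw1 = (65, 79, 42)
The requested component of w2 is 79.

79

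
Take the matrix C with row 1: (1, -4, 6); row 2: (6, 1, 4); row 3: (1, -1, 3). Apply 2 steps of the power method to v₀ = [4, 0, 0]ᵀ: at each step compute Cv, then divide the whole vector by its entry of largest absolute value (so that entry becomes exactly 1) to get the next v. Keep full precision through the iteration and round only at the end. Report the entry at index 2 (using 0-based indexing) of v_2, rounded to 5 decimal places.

0.11765

Cv0 = (4.000000, 24.000000, 4.000000); divide by 24.000000 → v1 = (0.166667, 1.000000, 0.166667)
Cv1 = (-2.833333, 2.666667, -0.333333); divide by -2.833333 → v2 = (1.000000, -0.941176, 0.117647)
Requested entry of v2: -8/-68 = 0.11765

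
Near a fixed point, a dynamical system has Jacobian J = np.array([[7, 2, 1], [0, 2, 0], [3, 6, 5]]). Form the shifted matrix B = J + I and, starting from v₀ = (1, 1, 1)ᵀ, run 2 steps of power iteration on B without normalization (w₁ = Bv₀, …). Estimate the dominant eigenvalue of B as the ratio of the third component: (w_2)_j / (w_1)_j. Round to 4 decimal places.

B = J + I has rows (8, 2, 1); (0, 3, 0); (3, 6, 6)
w1 = Bv₀ = (11, 3, 15)
w2 = Bw1 = (109, 9, 141)
Ratio: 141/15 = 9.4000

μ ≈ 9.4000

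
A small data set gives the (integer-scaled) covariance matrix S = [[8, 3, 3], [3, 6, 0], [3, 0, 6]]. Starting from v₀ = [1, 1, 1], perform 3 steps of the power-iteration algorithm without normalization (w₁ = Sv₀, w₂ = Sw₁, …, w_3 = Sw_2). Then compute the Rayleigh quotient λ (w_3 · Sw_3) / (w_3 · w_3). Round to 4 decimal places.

w1 = Sv₀ = (14, 9, 9)
w2 = Sw1 = (166, 96, 96)
w3 = Sw2 = (1904, 1074, 1074)
Sw3 = (21676, 12156, 12156)
w3·Sw3 = 1904·21676 + 1074·12156 + 1074·12156 = 67382192; w3·w3 = 1904·1904 + 1074·1074 + 1074·1074 = 5932168
λ ≈ 67382192/5932168 = 11.3588

λ ≈ 11.3588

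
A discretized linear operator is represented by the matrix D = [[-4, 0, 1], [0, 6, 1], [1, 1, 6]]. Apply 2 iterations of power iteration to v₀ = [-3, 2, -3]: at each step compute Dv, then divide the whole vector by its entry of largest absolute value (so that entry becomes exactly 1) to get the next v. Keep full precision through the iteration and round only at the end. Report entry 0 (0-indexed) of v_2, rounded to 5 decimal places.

Dv0 = (9.000000, 9.000000, -19.000000); divide by -19.000000 → v1 = (-0.473684, -0.473684, 1.000000)
Dv1 = (2.894737, -1.842105, 5.052632); divide by 5.052632 → v2 = (0.572917, -0.364583, 1.000000)
Requested entry of v2: -55/-96 = 0.57292

0.57292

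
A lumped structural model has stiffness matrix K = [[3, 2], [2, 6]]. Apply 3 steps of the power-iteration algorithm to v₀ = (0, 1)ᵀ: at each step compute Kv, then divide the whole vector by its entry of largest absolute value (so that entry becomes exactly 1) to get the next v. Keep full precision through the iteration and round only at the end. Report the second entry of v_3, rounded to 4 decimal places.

Kv0 = (2.00000, 6.00000); divide by 6.00000 → v1 = (0.33333, 1.00000)
Kv1 = (3.00000, 6.66667); divide by 6.66667 → v2 = (0.45000, 1.00000)
Kv2 = (3.35000, 6.90000); divide by 6.90000 → v3 = (0.48551, 1.00000)
Requested entry of v3: 276/276 = 1.0000

1.0000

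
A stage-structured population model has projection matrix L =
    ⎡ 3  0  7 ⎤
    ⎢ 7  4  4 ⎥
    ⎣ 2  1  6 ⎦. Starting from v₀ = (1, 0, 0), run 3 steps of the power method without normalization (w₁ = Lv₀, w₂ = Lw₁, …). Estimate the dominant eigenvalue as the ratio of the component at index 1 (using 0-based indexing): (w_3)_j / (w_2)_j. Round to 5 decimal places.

w1 = Lv₀ = (3, 7, 2)
w2 = Lw1 = (23, 57, 25)
w3 = Lw2 = (244, 489, 253)
Ratio at component: 489 / 57 = 8.57895

8.57895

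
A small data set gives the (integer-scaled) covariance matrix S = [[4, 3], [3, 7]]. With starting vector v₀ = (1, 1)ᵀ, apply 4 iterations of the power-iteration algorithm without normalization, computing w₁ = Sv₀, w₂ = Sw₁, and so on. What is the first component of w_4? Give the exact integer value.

w1 = Sv₀ = (7, 10)
w2 = Sw1 = (58, 91)
w3 = Sw2 = (505, 811)
w4 = Sw3 = (4453, 7192)
The requested component of w4 is 4453.

4453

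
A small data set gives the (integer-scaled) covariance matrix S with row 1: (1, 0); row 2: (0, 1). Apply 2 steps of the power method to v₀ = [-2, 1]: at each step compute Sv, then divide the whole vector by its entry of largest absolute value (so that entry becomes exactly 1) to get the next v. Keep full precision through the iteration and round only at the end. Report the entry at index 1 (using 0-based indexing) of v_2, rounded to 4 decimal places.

-0.5000

Sv0 = (-2.00000, 1.00000); divide by -2.00000 → v1 = (1.00000, -0.50000)
Sv1 = (1.00000, -0.50000); divide by 1.00000 → v2 = (1.00000, -0.50000)
Requested entry of v2: 1/-2 = -0.5000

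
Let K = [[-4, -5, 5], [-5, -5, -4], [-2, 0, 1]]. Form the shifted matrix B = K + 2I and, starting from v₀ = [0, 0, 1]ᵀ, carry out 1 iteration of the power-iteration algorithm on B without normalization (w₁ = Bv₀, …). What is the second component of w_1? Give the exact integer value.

B = K + 2I has rows (-2, -5, 5); (-5, -3, -4); (-2, 0, 3)
w1 = Bv₀ = ((-2)·0 + (-5)·0 + 5·1; (-5)·0 + (-3)·0 + (-4)·1; (-2)·0 + 0·0 + 3·1) = (5, -4, 3)
Requested component of w1: -4

-4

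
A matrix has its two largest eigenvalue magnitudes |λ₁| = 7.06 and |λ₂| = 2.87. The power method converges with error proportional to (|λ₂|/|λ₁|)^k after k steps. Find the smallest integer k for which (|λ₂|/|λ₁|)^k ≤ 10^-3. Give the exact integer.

|λ₂/λ₁| = 2.87/7.06 = 0.40652
Need k ≥ ln(10^-3) / ln(0.40652) = -6.9078 / -0.9001 ≈ 7.674
Smallest integer k satisfying the bound: 8

8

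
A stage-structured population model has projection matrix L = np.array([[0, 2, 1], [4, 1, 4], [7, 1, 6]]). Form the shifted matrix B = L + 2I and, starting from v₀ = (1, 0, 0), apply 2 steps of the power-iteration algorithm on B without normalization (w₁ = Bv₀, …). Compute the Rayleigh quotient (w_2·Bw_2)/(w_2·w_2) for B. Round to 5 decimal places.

10.55423

B = L + 2I has rows (2, 2, 1); (4, 3, 4); (7, 1, 8)
w1 = Bv₀ = (2·1 + 2·0 + 1·0; 4·1 + 3·0 + 4·0; 7·1 + 1·0 + 8·0) = (2, 4, 7)
w2 = Bw1 = (2·2 + 2·4 + 1·7; 4·2 + 3·4 + 4·7; 7·2 + 1·4 + 8·7) = (19, 48, 74)
Bw2 = (208, 516, 773)
w2·Bw2 = 85922; w2·w2 = 8141; μ ≈ 85922/8141 = 10.55423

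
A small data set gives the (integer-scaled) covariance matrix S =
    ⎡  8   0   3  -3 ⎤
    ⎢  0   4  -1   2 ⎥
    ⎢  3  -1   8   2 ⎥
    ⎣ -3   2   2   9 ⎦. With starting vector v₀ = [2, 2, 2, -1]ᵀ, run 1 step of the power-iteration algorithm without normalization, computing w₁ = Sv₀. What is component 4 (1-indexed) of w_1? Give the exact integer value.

w1 = Sv₀ = (8·2 + 0·2 + 3·2 + (-3)·(-1); 0·2 + 4·2 + (-1)·2 + 2·(-1); 3·2 + (-1)·2 + 8·2 + 2·(-1); (-3)·2 + 2·2 + 2·2 + 9·(-1)) = (25, 4, 18, -7)
The requested component of w1 is -7.

-7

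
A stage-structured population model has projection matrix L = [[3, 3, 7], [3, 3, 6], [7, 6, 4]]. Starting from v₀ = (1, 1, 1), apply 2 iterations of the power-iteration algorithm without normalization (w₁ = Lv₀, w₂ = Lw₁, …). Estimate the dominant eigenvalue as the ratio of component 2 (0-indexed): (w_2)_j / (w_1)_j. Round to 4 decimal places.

w1 = Lv₀ = (13, 12, 17)
w2 = Lw1 = (194, 177, 231)
Ratio at component: 231 / 17 = 13.5882

13.5882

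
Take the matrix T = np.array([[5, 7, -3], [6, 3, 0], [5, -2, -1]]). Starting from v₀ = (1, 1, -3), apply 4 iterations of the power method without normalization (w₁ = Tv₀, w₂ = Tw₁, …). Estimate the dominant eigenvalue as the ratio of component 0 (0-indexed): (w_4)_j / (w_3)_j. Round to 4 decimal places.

w1 = Tv₀ = (21, 9, 6)
w2 = Tw1 = (150, 153, 81)
w3 = Tw2 = (1578, 1359, 363)
w4 = Tw3 = (16314, 13545, 4809)
Ratio at component: 16314 / 1578 = 10.3384

λ ≈ 10.3384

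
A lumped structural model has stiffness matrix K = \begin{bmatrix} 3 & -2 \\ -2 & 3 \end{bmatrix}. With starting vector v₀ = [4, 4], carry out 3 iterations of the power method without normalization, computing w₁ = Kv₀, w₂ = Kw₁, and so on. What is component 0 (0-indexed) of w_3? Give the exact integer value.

w1 = Kv₀ = (3·4 + (-2)·4; (-2)·4 + 3·4) = (4, 4)
w2 = Kw1 = (3·4 + (-2)·4; (-2)·4 + 3·4) = (4, 4)
w3 = Kw2 = (4, 4)
The requested component of w3 is 4.

4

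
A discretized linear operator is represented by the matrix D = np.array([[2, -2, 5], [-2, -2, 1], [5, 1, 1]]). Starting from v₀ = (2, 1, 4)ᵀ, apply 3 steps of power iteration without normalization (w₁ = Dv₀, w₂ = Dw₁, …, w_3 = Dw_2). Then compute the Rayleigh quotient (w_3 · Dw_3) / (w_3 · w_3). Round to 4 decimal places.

w1 = Dv₀ = (2·2 + (-2)·1 + 5·4; (-2)·2 + (-2)·1 + 1·4; 5·2 + 1·1 + 1·4) = (22, -2, 15)
w2 = Dw1 = (2·22 + (-2)·(-2) + 5·15; (-2)·22 + (-2)·(-2) + 1·15; 5·22 + 1·(-2) + 1·15) = (123, -25, 123)
w3 = Dw2 = (911, -73, 713)
Dw3 = (5533, -963, 5195)
w3·Dw3 = 911·5533 + (-73)·(-963) + 713·5195 = 8814897; w3·w3 = 911·911 + (-73)·(-73) + 713·713 = 1343619
λ ≈ 8814897/1343619 = 6.5606

6.5606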